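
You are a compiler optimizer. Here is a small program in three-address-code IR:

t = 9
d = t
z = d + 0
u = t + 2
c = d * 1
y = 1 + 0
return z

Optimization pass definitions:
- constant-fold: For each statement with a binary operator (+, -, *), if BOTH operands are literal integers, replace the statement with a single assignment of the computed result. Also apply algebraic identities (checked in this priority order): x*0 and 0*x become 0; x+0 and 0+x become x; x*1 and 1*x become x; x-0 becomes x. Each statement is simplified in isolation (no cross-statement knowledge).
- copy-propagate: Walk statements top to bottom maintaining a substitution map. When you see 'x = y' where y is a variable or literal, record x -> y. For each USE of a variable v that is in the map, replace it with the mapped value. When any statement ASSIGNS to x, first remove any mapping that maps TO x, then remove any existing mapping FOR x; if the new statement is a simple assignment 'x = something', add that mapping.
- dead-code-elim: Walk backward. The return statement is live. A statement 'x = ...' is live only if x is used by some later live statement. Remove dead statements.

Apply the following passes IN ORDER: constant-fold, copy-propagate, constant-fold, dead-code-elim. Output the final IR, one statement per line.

Initial IR:
  t = 9
  d = t
  z = d + 0
  u = t + 2
  c = d * 1
  y = 1 + 0
  return z
After constant-fold (7 stmts):
  t = 9
  d = t
  z = d
  u = t + 2
  c = d
  y = 1
  return z
After copy-propagate (7 stmts):
  t = 9
  d = 9
  z = 9
  u = 9 + 2
  c = 9
  y = 1
  return 9
After constant-fold (7 stmts):
  t = 9
  d = 9
  z = 9
  u = 11
  c = 9
  y = 1
  return 9
After dead-code-elim (1 stmts):
  return 9

Answer: return 9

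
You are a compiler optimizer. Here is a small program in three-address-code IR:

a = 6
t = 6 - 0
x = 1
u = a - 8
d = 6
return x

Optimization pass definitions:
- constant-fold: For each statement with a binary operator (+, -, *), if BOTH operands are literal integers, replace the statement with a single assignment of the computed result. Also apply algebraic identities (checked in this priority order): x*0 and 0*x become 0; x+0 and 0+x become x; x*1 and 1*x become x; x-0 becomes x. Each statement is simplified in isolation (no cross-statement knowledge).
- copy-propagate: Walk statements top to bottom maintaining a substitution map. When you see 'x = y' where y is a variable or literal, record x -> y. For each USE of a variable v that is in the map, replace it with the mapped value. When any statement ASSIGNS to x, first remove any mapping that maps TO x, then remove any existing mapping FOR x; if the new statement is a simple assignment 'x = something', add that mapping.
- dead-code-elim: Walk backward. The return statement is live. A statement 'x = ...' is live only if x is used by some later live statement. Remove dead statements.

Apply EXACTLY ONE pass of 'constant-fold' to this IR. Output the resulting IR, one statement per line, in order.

Answer: a = 6
t = 6
x = 1
u = a - 8
d = 6
return x

Derivation:
Applying constant-fold statement-by-statement:
  [1] a = 6  (unchanged)
  [2] t = 6 - 0  -> t = 6
  [3] x = 1  (unchanged)
  [4] u = a - 8  (unchanged)
  [5] d = 6  (unchanged)
  [6] return x  (unchanged)
Result (6 stmts):
  a = 6
  t = 6
  x = 1
  u = a - 8
  d = 6
  return x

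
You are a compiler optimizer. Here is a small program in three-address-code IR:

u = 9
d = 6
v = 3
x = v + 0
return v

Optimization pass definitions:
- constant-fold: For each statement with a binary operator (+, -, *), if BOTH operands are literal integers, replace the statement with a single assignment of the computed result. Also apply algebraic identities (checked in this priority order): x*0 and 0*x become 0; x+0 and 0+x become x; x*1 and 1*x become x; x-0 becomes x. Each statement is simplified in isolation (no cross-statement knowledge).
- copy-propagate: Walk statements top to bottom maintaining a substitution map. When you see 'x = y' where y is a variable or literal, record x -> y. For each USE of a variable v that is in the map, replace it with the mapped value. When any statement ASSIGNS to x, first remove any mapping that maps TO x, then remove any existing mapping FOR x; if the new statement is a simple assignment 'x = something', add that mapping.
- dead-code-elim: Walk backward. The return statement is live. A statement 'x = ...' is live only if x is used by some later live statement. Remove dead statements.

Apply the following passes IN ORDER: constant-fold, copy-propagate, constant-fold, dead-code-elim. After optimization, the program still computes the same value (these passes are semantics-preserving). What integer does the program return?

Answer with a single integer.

Answer: 3

Derivation:
Initial IR:
  u = 9
  d = 6
  v = 3
  x = v + 0
  return v
After constant-fold (5 stmts):
  u = 9
  d = 6
  v = 3
  x = v
  return v
After copy-propagate (5 stmts):
  u = 9
  d = 6
  v = 3
  x = 3
  return 3
After constant-fold (5 stmts):
  u = 9
  d = 6
  v = 3
  x = 3
  return 3
After dead-code-elim (1 stmts):
  return 3
Evaluate:
  u = 9  =>  u = 9
  d = 6  =>  d = 6
  v = 3  =>  v = 3
  x = v + 0  =>  x = 3
  return v = 3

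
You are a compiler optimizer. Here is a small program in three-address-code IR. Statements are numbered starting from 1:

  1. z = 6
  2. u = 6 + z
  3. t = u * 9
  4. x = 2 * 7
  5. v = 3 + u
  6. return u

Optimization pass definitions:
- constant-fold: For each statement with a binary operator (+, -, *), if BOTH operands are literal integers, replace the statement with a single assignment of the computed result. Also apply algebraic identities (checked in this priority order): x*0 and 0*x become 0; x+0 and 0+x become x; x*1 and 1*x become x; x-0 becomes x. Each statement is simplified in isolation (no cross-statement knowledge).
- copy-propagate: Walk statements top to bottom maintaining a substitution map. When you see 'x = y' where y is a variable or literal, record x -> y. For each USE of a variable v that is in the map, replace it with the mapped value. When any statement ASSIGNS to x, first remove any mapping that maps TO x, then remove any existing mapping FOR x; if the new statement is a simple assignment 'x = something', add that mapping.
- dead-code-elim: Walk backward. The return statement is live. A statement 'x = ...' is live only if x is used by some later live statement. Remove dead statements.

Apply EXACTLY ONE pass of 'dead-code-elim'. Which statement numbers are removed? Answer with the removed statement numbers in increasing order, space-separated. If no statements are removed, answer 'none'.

Backward liveness scan:
Stmt 1 'z = 6': KEEP (z is live); live-in = []
Stmt 2 'u = 6 + z': KEEP (u is live); live-in = ['z']
Stmt 3 't = u * 9': DEAD (t not in live set ['u'])
Stmt 4 'x = 2 * 7': DEAD (x not in live set ['u'])
Stmt 5 'v = 3 + u': DEAD (v not in live set ['u'])
Stmt 6 'return u': KEEP (return); live-in = ['u']
Removed statement numbers: [3, 4, 5]
Surviving IR:
  z = 6
  u = 6 + z
  return u

Answer: 3 4 5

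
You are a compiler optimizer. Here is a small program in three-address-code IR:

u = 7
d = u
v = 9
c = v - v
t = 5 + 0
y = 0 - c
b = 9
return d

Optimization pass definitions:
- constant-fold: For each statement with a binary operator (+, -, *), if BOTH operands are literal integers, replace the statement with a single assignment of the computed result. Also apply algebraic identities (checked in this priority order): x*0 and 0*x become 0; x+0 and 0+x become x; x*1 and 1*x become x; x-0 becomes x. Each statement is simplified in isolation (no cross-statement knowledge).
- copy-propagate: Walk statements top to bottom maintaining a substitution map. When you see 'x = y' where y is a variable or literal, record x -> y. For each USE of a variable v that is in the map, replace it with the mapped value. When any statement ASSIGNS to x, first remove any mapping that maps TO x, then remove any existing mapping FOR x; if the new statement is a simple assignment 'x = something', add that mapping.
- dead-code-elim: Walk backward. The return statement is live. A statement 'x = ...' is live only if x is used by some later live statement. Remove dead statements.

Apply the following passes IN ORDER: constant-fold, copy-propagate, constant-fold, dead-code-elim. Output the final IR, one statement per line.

Initial IR:
  u = 7
  d = u
  v = 9
  c = v - v
  t = 5 + 0
  y = 0 - c
  b = 9
  return d
After constant-fold (8 stmts):
  u = 7
  d = u
  v = 9
  c = v - v
  t = 5
  y = 0 - c
  b = 9
  return d
After copy-propagate (8 stmts):
  u = 7
  d = 7
  v = 9
  c = 9 - 9
  t = 5
  y = 0 - c
  b = 9
  return 7
After constant-fold (8 stmts):
  u = 7
  d = 7
  v = 9
  c = 0
  t = 5
  y = 0 - c
  b = 9
  return 7
After dead-code-elim (1 stmts):
  return 7

Answer: return 7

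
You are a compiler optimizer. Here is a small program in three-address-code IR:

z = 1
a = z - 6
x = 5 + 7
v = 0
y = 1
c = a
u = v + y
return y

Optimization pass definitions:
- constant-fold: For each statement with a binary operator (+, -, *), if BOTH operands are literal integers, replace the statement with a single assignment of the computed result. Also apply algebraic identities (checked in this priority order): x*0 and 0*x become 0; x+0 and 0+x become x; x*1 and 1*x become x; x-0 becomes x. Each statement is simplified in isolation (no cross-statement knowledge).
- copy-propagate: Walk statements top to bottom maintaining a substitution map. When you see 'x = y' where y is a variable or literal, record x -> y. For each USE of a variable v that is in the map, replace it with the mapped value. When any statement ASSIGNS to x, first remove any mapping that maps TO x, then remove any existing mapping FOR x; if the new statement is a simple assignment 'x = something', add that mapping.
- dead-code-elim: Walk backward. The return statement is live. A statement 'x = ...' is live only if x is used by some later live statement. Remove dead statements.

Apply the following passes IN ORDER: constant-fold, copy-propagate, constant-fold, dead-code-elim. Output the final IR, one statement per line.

Answer: return 1

Derivation:
Initial IR:
  z = 1
  a = z - 6
  x = 5 + 7
  v = 0
  y = 1
  c = a
  u = v + y
  return y
After constant-fold (8 stmts):
  z = 1
  a = z - 6
  x = 12
  v = 0
  y = 1
  c = a
  u = v + y
  return y
After copy-propagate (8 stmts):
  z = 1
  a = 1 - 6
  x = 12
  v = 0
  y = 1
  c = a
  u = 0 + 1
  return 1
After constant-fold (8 stmts):
  z = 1
  a = -5
  x = 12
  v = 0
  y = 1
  c = a
  u = 1
  return 1
After dead-code-elim (1 stmts):
  return 1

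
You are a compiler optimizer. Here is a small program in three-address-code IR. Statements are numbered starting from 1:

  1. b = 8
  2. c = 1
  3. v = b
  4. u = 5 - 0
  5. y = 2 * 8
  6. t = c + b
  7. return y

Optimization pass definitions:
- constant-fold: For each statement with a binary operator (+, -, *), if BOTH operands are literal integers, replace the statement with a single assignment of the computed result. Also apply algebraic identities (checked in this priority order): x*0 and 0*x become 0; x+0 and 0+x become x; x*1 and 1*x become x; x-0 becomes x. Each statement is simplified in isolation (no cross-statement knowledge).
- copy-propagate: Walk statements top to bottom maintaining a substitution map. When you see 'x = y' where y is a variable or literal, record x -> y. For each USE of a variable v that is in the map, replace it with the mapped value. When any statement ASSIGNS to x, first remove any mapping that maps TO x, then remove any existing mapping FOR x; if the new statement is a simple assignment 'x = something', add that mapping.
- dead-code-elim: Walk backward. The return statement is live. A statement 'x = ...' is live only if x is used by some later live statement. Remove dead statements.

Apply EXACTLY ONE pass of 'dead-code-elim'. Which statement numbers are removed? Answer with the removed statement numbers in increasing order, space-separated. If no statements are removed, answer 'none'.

Backward liveness scan:
Stmt 1 'b = 8': DEAD (b not in live set [])
Stmt 2 'c = 1': DEAD (c not in live set [])
Stmt 3 'v = b': DEAD (v not in live set [])
Stmt 4 'u = 5 - 0': DEAD (u not in live set [])
Stmt 5 'y = 2 * 8': KEEP (y is live); live-in = []
Stmt 6 't = c + b': DEAD (t not in live set ['y'])
Stmt 7 'return y': KEEP (return); live-in = ['y']
Removed statement numbers: [1, 2, 3, 4, 6]
Surviving IR:
  y = 2 * 8
  return y

Answer: 1 2 3 4 6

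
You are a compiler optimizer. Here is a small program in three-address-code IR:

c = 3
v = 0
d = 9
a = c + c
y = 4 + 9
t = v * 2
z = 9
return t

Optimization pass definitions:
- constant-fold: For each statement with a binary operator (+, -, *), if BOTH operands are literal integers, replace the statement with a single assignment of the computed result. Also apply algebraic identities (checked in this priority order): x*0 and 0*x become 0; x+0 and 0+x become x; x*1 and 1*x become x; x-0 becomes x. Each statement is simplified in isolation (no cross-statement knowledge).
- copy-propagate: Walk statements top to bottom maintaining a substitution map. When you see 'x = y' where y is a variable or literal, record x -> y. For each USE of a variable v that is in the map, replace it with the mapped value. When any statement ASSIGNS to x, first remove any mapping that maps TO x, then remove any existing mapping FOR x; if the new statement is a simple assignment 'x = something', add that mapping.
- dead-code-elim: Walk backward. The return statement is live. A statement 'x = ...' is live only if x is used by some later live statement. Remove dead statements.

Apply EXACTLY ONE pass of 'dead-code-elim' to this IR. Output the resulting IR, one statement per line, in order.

Answer: v = 0
t = v * 2
return t

Derivation:
Applying dead-code-elim statement-by-statement:
  [8] return t  -> KEEP (return); live=['t']
  [7] z = 9  -> DEAD (z not live)
  [6] t = v * 2  -> KEEP; live=['v']
  [5] y = 4 + 9  -> DEAD (y not live)
  [4] a = c + c  -> DEAD (a not live)
  [3] d = 9  -> DEAD (d not live)
  [2] v = 0  -> KEEP; live=[]
  [1] c = 3  -> DEAD (c not live)
Result (3 stmts):
  v = 0
  t = v * 2
  return t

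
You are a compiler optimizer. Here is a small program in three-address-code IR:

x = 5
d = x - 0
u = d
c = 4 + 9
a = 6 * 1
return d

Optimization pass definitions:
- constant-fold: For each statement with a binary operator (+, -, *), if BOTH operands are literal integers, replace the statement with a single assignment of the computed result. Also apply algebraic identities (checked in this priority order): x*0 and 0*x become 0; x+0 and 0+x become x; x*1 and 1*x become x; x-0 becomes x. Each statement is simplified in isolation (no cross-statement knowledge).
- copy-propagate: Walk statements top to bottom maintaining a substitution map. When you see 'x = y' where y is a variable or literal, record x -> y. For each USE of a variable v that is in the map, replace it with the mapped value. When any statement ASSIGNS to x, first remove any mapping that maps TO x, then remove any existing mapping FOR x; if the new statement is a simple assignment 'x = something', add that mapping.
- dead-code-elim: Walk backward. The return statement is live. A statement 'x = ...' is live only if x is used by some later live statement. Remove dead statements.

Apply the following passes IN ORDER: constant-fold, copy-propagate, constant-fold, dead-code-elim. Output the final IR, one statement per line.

Answer: return 5

Derivation:
Initial IR:
  x = 5
  d = x - 0
  u = d
  c = 4 + 9
  a = 6 * 1
  return d
After constant-fold (6 stmts):
  x = 5
  d = x
  u = d
  c = 13
  a = 6
  return d
After copy-propagate (6 stmts):
  x = 5
  d = 5
  u = 5
  c = 13
  a = 6
  return 5
After constant-fold (6 stmts):
  x = 5
  d = 5
  u = 5
  c = 13
  a = 6
  return 5
After dead-code-elim (1 stmts):
  return 5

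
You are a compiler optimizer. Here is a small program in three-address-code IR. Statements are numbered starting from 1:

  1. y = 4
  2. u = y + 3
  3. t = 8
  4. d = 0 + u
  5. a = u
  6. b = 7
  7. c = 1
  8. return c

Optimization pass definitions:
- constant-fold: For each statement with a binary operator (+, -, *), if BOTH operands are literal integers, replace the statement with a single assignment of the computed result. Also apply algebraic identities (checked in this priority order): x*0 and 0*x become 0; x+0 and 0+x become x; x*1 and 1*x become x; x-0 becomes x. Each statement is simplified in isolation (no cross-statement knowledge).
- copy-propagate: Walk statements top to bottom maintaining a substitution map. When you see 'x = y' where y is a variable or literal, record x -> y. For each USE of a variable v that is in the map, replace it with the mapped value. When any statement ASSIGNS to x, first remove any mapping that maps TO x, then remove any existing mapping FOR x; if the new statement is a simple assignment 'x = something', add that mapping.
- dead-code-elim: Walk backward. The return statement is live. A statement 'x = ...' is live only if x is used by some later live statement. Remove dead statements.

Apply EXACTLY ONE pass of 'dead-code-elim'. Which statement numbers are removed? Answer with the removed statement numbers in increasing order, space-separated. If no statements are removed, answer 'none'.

Answer: 1 2 3 4 5 6

Derivation:
Backward liveness scan:
Stmt 1 'y = 4': DEAD (y not in live set [])
Stmt 2 'u = y + 3': DEAD (u not in live set [])
Stmt 3 't = 8': DEAD (t not in live set [])
Stmt 4 'd = 0 + u': DEAD (d not in live set [])
Stmt 5 'a = u': DEAD (a not in live set [])
Stmt 6 'b = 7': DEAD (b not in live set [])
Stmt 7 'c = 1': KEEP (c is live); live-in = []
Stmt 8 'return c': KEEP (return); live-in = ['c']
Removed statement numbers: [1, 2, 3, 4, 5, 6]
Surviving IR:
  c = 1
  return c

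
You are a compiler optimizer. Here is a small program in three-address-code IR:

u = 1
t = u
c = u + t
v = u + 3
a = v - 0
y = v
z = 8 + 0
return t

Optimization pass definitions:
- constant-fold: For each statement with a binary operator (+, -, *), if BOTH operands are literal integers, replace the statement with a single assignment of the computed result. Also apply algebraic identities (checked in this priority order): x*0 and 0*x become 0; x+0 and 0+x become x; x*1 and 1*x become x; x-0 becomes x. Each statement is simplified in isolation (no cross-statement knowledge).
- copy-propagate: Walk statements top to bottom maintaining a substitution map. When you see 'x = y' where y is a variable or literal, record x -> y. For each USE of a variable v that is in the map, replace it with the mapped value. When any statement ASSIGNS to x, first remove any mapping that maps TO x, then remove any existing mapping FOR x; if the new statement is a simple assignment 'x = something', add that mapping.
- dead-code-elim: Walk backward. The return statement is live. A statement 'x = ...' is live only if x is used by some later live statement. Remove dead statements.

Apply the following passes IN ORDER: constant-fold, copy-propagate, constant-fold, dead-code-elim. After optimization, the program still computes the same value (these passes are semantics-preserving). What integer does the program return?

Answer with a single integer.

Initial IR:
  u = 1
  t = u
  c = u + t
  v = u + 3
  a = v - 0
  y = v
  z = 8 + 0
  return t
After constant-fold (8 stmts):
  u = 1
  t = u
  c = u + t
  v = u + 3
  a = v
  y = v
  z = 8
  return t
After copy-propagate (8 stmts):
  u = 1
  t = 1
  c = 1 + 1
  v = 1 + 3
  a = v
  y = v
  z = 8
  return 1
After constant-fold (8 stmts):
  u = 1
  t = 1
  c = 2
  v = 4
  a = v
  y = v
  z = 8
  return 1
After dead-code-elim (1 stmts):
  return 1
Evaluate:
  u = 1  =>  u = 1
  t = u  =>  t = 1
  c = u + t  =>  c = 2
  v = u + 3  =>  v = 4
  a = v - 0  =>  a = 4
  y = v  =>  y = 4
  z = 8 + 0  =>  z = 8
  return t = 1

Answer: 1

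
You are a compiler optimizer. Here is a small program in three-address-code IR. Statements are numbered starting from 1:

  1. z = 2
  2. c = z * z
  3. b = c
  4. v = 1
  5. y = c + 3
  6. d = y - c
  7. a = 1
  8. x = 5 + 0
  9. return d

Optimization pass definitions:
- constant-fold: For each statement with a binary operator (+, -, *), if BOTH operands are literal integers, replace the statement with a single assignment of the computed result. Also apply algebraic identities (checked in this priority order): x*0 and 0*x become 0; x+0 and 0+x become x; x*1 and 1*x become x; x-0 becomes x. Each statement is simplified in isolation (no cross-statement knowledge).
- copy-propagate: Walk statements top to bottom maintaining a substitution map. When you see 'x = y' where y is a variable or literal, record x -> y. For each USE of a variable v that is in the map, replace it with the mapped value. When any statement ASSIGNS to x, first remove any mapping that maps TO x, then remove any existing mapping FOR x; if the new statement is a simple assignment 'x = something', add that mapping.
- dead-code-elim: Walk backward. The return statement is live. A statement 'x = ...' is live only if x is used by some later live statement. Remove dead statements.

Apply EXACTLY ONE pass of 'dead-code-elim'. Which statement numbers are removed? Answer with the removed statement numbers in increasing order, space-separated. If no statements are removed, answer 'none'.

Backward liveness scan:
Stmt 1 'z = 2': KEEP (z is live); live-in = []
Stmt 2 'c = z * z': KEEP (c is live); live-in = ['z']
Stmt 3 'b = c': DEAD (b not in live set ['c'])
Stmt 4 'v = 1': DEAD (v not in live set ['c'])
Stmt 5 'y = c + 3': KEEP (y is live); live-in = ['c']
Stmt 6 'd = y - c': KEEP (d is live); live-in = ['c', 'y']
Stmt 7 'a = 1': DEAD (a not in live set ['d'])
Stmt 8 'x = 5 + 0': DEAD (x not in live set ['d'])
Stmt 9 'return d': KEEP (return); live-in = ['d']
Removed statement numbers: [3, 4, 7, 8]
Surviving IR:
  z = 2
  c = z * z
  y = c + 3
  d = y - c
  return d

Answer: 3 4 7 8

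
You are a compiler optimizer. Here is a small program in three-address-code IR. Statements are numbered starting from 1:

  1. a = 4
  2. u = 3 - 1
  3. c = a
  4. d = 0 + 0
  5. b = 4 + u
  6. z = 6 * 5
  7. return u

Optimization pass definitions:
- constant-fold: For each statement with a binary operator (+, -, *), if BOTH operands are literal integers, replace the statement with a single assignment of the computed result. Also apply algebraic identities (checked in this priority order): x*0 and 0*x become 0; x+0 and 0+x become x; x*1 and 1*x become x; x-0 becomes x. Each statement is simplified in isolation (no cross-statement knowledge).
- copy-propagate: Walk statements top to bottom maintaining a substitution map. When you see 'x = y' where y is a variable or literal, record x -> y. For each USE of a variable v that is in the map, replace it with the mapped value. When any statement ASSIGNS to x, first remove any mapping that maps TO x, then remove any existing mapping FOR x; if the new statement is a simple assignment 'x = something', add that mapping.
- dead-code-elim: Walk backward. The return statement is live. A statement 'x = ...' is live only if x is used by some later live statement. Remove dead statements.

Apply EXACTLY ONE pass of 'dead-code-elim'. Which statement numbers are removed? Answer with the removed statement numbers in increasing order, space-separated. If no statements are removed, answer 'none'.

Answer: 1 3 4 5 6

Derivation:
Backward liveness scan:
Stmt 1 'a = 4': DEAD (a not in live set [])
Stmt 2 'u = 3 - 1': KEEP (u is live); live-in = []
Stmt 3 'c = a': DEAD (c not in live set ['u'])
Stmt 4 'd = 0 + 0': DEAD (d not in live set ['u'])
Stmt 5 'b = 4 + u': DEAD (b not in live set ['u'])
Stmt 6 'z = 6 * 5': DEAD (z not in live set ['u'])
Stmt 7 'return u': KEEP (return); live-in = ['u']
Removed statement numbers: [1, 3, 4, 5, 6]
Surviving IR:
  u = 3 - 1
  return u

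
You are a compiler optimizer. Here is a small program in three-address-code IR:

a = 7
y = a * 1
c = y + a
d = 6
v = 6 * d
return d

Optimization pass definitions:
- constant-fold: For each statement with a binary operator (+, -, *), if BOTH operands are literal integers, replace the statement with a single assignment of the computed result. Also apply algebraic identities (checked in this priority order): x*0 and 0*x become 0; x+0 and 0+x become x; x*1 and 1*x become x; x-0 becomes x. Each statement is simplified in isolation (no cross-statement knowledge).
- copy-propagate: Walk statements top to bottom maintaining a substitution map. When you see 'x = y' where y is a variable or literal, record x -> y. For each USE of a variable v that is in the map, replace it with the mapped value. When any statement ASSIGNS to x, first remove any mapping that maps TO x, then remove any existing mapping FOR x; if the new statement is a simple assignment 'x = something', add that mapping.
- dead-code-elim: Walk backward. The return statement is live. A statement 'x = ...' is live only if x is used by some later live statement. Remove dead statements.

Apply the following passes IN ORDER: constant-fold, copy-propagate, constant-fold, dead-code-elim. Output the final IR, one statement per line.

Initial IR:
  a = 7
  y = a * 1
  c = y + a
  d = 6
  v = 6 * d
  return d
After constant-fold (6 stmts):
  a = 7
  y = a
  c = y + a
  d = 6
  v = 6 * d
  return d
After copy-propagate (6 stmts):
  a = 7
  y = 7
  c = 7 + 7
  d = 6
  v = 6 * 6
  return 6
After constant-fold (6 stmts):
  a = 7
  y = 7
  c = 14
  d = 6
  v = 36
  return 6
After dead-code-elim (1 stmts):
  return 6

Answer: return 6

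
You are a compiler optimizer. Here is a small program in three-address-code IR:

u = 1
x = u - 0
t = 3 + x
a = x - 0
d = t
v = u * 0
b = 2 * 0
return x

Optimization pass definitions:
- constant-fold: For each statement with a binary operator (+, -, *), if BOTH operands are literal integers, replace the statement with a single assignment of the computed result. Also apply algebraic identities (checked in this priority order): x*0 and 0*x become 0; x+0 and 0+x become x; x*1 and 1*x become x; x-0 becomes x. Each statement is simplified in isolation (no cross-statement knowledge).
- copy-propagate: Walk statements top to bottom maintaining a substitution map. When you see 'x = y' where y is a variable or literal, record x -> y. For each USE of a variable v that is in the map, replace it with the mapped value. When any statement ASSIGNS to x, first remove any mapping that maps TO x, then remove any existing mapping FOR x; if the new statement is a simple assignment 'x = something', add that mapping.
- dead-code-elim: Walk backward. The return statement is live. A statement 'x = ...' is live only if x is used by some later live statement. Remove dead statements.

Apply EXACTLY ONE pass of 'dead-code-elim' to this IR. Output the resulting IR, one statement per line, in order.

Applying dead-code-elim statement-by-statement:
  [8] return x  -> KEEP (return); live=['x']
  [7] b = 2 * 0  -> DEAD (b not live)
  [6] v = u * 0  -> DEAD (v not live)
  [5] d = t  -> DEAD (d not live)
  [4] a = x - 0  -> DEAD (a not live)
  [3] t = 3 + x  -> DEAD (t not live)
  [2] x = u - 0  -> KEEP; live=['u']
  [1] u = 1  -> KEEP; live=[]
Result (3 stmts):
  u = 1
  x = u - 0
  return x

Answer: u = 1
x = u - 0
return x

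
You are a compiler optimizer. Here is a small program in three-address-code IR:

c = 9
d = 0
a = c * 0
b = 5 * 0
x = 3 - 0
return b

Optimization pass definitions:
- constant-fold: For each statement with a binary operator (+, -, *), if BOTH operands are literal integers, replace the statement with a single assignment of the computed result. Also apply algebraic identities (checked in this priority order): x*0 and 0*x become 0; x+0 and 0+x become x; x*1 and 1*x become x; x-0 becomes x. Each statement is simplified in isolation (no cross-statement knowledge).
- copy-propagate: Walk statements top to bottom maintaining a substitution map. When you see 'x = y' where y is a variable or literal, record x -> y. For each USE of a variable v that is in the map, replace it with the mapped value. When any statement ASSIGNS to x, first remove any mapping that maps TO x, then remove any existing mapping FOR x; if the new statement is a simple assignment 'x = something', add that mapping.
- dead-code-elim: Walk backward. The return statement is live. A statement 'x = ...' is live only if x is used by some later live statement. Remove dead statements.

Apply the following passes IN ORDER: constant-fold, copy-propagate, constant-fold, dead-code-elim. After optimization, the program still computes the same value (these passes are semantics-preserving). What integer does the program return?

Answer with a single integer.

Initial IR:
  c = 9
  d = 0
  a = c * 0
  b = 5 * 0
  x = 3 - 0
  return b
After constant-fold (6 stmts):
  c = 9
  d = 0
  a = 0
  b = 0
  x = 3
  return b
After copy-propagate (6 stmts):
  c = 9
  d = 0
  a = 0
  b = 0
  x = 3
  return 0
After constant-fold (6 stmts):
  c = 9
  d = 0
  a = 0
  b = 0
  x = 3
  return 0
After dead-code-elim (1 stmts):
  return 0
Evaluate:
  c = 9  =>  c = 9
  d = 0  =>  d = 0
  a = c * 0  =>  a = 0
  b = 5 * 0  =>  b = 0
  x = 3 - 0  =>  x = 3
  return b = 0

Answer: 0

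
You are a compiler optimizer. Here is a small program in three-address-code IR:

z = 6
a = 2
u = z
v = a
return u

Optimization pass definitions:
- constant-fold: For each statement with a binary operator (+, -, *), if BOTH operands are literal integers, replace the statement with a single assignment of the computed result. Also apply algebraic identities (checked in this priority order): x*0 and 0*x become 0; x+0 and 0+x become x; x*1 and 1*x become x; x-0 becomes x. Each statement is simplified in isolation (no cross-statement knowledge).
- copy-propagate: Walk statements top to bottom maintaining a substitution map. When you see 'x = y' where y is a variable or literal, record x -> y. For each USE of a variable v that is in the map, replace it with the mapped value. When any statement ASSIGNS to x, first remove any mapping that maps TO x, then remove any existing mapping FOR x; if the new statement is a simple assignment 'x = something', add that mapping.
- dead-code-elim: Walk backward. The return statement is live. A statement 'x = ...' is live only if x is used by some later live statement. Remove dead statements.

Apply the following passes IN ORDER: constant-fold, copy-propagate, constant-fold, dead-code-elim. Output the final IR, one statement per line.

Initial IR:
  z = 6
  a = 2
  u = z
  v = a
  return u
After constant-fold (5 stmts):
  z = 6
  a = 2
  u = z
  v = a
  return u
After copy-propagate (5 stmts):
  z = 6
  a = 2
  u = 6
  v = 2
  return 6
After constant-fold (5 stmts):
  z = 6
  a = 2
  u = 6
  v = 2
  return 6
After dead-code-elim (1 stmts):
  return 6

Answer: return 6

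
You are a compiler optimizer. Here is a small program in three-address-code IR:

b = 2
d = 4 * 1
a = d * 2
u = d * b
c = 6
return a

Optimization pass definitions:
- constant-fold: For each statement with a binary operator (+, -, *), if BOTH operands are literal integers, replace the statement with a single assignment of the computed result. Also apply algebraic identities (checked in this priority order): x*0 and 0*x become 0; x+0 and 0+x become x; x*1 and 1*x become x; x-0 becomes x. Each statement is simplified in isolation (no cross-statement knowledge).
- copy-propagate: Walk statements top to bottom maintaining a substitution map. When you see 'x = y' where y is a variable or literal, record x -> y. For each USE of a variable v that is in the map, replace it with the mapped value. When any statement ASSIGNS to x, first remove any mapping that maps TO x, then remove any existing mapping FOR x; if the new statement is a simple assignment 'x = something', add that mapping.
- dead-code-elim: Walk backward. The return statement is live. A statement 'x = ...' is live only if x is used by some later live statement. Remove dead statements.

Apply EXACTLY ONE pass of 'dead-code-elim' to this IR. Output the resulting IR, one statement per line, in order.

Answer: d = 4 * 1
a = d * 2
return a

Derivation:
Applying dead-code-elim statement-by-statement:
  [6] return a  -> KEEP (return); live=['a']
  [5] c = 6  -> DEAD (c not live)
  [4] u = d * b  -> DEAD (u not live)
  [3] a = d * 2  -> KEEP; live=['d']
  [2] d = 4 * 1  -> KEEP; live=[]
  [1] b = 2  -> DEAD (b not live)
Result (3 stmts):
  d = 4 * 1
  a = d * 2
  return a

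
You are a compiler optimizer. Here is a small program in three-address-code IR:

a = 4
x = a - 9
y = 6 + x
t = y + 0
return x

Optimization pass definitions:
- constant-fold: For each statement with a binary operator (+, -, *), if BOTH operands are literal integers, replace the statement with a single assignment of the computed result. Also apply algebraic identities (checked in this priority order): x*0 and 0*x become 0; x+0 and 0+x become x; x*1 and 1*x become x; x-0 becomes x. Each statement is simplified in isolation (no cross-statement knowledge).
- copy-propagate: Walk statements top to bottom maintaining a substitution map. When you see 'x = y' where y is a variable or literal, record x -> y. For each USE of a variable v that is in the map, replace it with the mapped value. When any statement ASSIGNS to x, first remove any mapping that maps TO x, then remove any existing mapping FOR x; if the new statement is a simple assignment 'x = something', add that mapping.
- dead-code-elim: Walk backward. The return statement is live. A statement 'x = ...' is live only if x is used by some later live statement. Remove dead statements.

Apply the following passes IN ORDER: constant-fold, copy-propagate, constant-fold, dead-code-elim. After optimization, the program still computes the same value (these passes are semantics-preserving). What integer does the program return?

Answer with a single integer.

Answer: -5

Derivation:
Initial IR:
  a = 4
  x = a - 9
  y = 6 + x
  t = y + 0
  return x
After constant-fold (5 stmts):
  a = 4
  x = a - 9
  y = 6 + x
  t = y
  return x
After copy-propagate (5 stmts):
  a = 4
  x = 4 - 9
  y = 6 + x
  t = y
  return x
After constant-fold (5 stmts):
  a = 4
  x = -5
  y = 6 + x
  t = y
  return x
After dead-code-elim (2 stmts):
  x = -5
  return x
Evaluate:
  a = 4  =>  a = 4
  x = a - 9  =>  x = -5
  y = 6 + x  =>  y = 1
  t = y + 0  =>  t = 1
  return x = -5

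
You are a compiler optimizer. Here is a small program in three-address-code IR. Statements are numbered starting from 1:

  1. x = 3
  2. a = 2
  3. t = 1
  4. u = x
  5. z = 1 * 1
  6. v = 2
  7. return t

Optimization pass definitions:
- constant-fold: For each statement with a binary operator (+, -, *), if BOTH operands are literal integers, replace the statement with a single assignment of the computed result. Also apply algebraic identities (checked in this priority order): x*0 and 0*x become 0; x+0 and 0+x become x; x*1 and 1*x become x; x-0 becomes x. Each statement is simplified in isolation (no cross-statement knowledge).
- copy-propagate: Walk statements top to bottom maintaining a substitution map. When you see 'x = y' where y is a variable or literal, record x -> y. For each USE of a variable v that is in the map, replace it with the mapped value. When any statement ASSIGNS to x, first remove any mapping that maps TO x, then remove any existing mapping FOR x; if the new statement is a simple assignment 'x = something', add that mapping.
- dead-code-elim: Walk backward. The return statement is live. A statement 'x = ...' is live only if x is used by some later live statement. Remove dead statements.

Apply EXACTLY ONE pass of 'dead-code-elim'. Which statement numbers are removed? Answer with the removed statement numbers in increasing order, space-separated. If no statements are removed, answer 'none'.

Backward liveness scan:
Stmt 1 'x = 3': DEAD (x not in live set [])
Stmt 2 'a = 2': DEAD (a not in live set [])
Stmt 3 't = 1': KEEP (t is live); live-in = []
Stmt 4 'u = x': DEAD (u not in live set ['t'])
Stmt 5 'z = 1 * 1': DEAD (z not in live set ['t'])
Stmt 6 'v = 2': DEAD (v not in live set ['t'])
Stmt 7 'return t': KEEP (return); live-in = ['t']
Removed statement numbers: [1, 2, 4, 5, 6]
Surviving IR:
  t = 1
  return t

Answer: 1 2 4 5 6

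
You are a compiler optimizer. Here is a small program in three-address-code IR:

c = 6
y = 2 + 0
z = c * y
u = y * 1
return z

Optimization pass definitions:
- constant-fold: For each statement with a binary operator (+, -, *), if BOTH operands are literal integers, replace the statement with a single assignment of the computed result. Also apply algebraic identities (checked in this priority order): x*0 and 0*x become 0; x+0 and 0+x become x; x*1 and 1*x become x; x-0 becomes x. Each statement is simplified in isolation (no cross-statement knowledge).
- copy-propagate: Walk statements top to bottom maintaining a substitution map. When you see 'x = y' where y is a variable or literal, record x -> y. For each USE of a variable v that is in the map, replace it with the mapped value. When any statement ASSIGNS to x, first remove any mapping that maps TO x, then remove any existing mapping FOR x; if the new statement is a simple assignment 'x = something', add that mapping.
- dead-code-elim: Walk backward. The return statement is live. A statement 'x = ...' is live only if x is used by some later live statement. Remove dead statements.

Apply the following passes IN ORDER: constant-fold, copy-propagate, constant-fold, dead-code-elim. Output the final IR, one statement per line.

Initial IR:
  c = 6
  y = 2 + 0
  z = c * y
  u = y * 1
  return z
After constant-fold (5 stmts):
  c = 6
  y = 2
  z = c * y
  u = y
  return z
After copy-propagate (5 stmts):
  c = 6
  y = 2
  z = 6 * 2
  u = 2
  return z
After constant-fold (5 stmts):
  c = 6
  y = 2
  z = 12
  u = 2
  return z
After dead-code-elim (2 stmts):
  z = 12
  return z

Answer: z = 12
return z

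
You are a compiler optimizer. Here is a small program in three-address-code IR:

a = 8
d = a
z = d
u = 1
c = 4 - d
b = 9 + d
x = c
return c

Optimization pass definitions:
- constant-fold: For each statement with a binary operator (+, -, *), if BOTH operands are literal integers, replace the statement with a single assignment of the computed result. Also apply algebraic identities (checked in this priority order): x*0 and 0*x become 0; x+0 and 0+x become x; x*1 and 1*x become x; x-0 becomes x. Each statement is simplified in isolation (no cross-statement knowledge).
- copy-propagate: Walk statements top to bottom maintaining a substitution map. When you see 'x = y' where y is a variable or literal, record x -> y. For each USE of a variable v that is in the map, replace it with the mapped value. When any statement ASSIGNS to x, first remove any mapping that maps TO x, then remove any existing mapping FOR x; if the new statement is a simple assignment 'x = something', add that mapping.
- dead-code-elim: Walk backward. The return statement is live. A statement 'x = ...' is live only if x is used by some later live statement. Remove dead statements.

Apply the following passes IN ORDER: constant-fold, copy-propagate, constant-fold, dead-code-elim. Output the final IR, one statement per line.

Initial IR:
  a = 8
  d = a
  z = d
  u = 1
  c = 4 - d
  b = 9 + d
  x = c
  return c
After constant-fold (8 stmts):
  a = 8
  d = a
  z = d
  u = 1
  c = 4 - d
  b = 9 + d
  x = c
  return c
After copy-propagate (8 stmts):
  a = 8
  d = 8
  z = 8
  u = 1
  c = 4 - 8
  b = 9 + 8
  x = c
  return c
After constant-fold (8 stmts):
  a = 8
  d = 8
  z = 8
  u = 1
  c = -4
  b = 17
  x = c
  return c
After dead-code-elim (2 stmts):
  c = -4
  return c

Answer: c = -4
return c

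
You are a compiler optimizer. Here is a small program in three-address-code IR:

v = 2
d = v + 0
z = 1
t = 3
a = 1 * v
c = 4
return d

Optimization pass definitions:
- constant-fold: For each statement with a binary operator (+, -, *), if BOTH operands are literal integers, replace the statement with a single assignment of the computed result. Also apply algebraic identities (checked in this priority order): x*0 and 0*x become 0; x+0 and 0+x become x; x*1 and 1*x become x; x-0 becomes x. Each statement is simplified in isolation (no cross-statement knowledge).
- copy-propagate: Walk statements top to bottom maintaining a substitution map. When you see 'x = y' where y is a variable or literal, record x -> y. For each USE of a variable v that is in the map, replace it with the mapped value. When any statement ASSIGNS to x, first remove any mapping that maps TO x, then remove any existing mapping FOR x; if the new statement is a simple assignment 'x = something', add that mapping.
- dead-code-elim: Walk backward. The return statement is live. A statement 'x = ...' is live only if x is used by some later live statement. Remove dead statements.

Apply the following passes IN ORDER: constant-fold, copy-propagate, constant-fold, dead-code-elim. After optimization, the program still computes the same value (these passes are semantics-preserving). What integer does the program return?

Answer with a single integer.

Answer: 2

Derivation:
Initial IR:
  v = 2
  d = v + 0
  z = 1
  t = 3
  a = 1 * v
  c = 4
  return d
After constant-fold (7 stmts):
  v = 2
  d = v
  z = 1
  t = 3
  a = v
  c = 4
  return d
After copy-propagate (7 stmts):
  v = 2
  d = 2
  z = 1
  t = 3
  a = 2
  c = 4
  return 2
After constant-fold (7 stmts):
  v = 2
  d = 2
  z = 1
  t = 3
  a = 2
  c = 4
  return 2
After dead-code-elim (1 stmts):
  return 2
Evaluate:
  v = 2  =>  v = 2
  d = v + 0  =>  d = 2
  z = 1  =>  z = 1
  t = 3  =>  t = 3
  a = 1 * v  =>  a = 2
  c = 4  =>  c = 4
  return d = 2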